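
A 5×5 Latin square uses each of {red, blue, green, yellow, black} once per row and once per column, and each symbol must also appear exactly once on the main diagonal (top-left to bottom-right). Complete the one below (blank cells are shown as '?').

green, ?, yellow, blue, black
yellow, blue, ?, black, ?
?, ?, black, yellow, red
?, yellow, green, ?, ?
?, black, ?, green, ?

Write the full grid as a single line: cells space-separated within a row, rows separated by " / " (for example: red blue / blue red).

(r1,c2) = red
(r2,c3) = red
(r2,c5) = green
(r3,c1) = blue
(r3,c2) = green
(r4,c4) = red
(r4,c5) = blue
(r5,c1) = red
(r5,c3) = blue
(r5,c5) = yellow
(r4,c1) = black

green red yellow blue black / yellow blue red black green / blue green black yellow red / black yellow green red blue / red black blue green yellow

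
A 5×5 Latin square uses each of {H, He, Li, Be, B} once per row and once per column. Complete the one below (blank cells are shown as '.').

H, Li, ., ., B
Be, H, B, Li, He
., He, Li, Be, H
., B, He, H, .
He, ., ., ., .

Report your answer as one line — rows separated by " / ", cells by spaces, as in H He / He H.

H Li Be He B / Be H B Li He / B He Li Be H / Li B He H Be / He Be H B Li

At row 1, column 3: row 1 has {H,Li,B}; column 3 has {He,Li,B}; that leaves Be.
At row 1, column 4: row 1 has {H,Li,Be,B}; column 4 has {H,Li,Be}; that leaves He.
At row 3, column 1: row 3 has {H,He,Li,Be}; column 1 has {H,He,Be}; that leaves B.
At row 4, column 1: row 4 has {H,He,B}; column 1 has {H,He,Be,B}; that leaves Li.
At row 4, column 5: row 4 has {H,He,Li,B}; column 5 has {H,He,B}; that leaves Be.
At row 5, column 2: row 5 has {He}; column 2 has {H,He,Li,B}; that leaves Be.
At row 5, column 3: row 5 has {He,Be}; column 3 has {He,Li,Be,B}; that leaves H.
At row 5, column 4: row 5 has {H,He,Be}; column 4 has {H,He,Li,Be}; that leaves B.
At row 5, column 5: row 5 has {H,He,Be,B}; column 5 has {H,He,Be,B}; that leaves Li.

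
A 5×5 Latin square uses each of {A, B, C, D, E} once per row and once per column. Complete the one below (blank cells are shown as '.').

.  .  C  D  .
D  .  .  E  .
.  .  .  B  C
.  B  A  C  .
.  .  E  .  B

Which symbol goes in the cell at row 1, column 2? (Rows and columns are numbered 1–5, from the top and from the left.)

At row 2, column 3: row 2 has {D,E}; column 3 has {A,C,E}; that leaves B.
At row 2, column 5: row 2 has {B,D,E}; column 5 has {B,C}; that leaves A.
At row 3, column 3: row 3 has {B,C}; column 3 has {A,B,C,E}; that leaves D.
At row 4, column 1: row 4 has {A,B,C}; column 1 has {D}; that leaves E.
At row 4, column 5: row 4 has {A,B,C,E}; column 5 has {A,B,C}; that leaves D.
At row 5, column 4: row 5 has {B,E}; column 4 has {B,C,D,E}; that leaves A.
At row 1, column 5: row 1 has {C,D}; column 5 has {A,B,C,D}; that leaves E.
At row 2, column 2: row 2 has {A,B,D,E}; column 2 has {B}; that leaves C.
At row 3, column 1: row 3 has {B,C,D}; column 1 has {D,E}; that leaves A.
At row 3, column 2: row 3 has {A,B,C,D}; column 2 has {B,C}; that leaves E.
At row 5, column 1: row 5 has {A,B,E}; column 1 has {A,D,E}; that leaves C.
At row 5, column 2: row 5 has {A,B,C,E}; column 2 has {B,C,E}; that leaves D.
At row 1, column 1: row 1 has {C,D,E}; column 1 has {A,C,D,E}; that leaves B.
At row 1, column 2: row 1 has {B,C,D,E}; column 2 has {B,C,D,E}; that leaves A.

A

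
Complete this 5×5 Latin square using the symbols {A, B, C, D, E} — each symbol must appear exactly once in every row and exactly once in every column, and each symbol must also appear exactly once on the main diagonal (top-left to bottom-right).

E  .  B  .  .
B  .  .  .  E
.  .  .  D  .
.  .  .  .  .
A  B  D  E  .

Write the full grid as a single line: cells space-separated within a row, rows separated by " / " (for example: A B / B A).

E A B C D / B D C A E / C E A D B / D C E B A / A B D E C

At row 3, column 1: row 3 has {D}; column 1 has {A,B,E}; that leaves C.
At row 3, column 3: row 3 has {C,D}; column 3 has {B,D}; the diagonal has {E}; that leaves A.
At row 3, column 5: row 3 has {A,C,D}; column 5 has {E}; that leaves B.
At row 4, column 1: row 4 is empty so far; column 1 has {A,B,C,E}; that leaves D.
At row 5, column 5: row 5 has {A,B,D,E}; column 5 has {B,E}; the diagonal has {A,E}; that leaves C.
At row 2, column 2: row 2 has {B,E}; column 2 has {B}; the diagonal has {A,C,E}; that leaves D.
At row 2, column 3: row 2 has {B,D,E}; column 3 has {A,B,D}; that leaves C.
At row 2, column 4: row 2 has {B,C,D,E}; column 4 has {D,E}; that leaves A.
At row 3, column 2: row 3 has {A,B,C,D}; column 2 has {B,D}; that leaves E.
At row 4, column 3: row 4 has {D}; column 3 has {A,B,C,D}; that leaves E.
At row 4, column 4: row 4 has {D,E}; column 4 has {A,D,E}; the diagonal has {A,C,D,E}; that leaves B.
At row 4, column 5: row 4 has {B,D,E}; column 5 has {B,C,E}; that leaves A.
At row 1, column 4: row 1 has {B,E}; column 4 has {A,B,D,E}; that leaves C.
At row 1, column 5: row 1 has {B,C,E}; column 5 has {A,B,C,E}; that leaves D.
At row 4, column 2: row 4 has {A,B,D,E}; column 2 has {B,D,E}; that leaves C.
At row 1, column 2: row 1 has {B,C,D,E}; column 2 has {B,C,D,E}; that leaves A.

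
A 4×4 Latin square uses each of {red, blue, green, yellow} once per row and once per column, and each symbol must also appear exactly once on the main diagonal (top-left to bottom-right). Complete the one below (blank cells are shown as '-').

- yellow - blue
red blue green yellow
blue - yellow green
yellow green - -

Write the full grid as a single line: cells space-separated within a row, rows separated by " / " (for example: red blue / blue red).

At row 1, column 1: row 1 has {blue,yellow}; column 1 has {red,blue,yellow}; the diagonal has {blue,yellow}; that leaves green.
At row 1, column 3: row 1 has {blue,green,yellow}; column 3 has {green,yellow}; that leaves red.
At row 3, column 2: row 3 has {blue,green,yellow}; column 2 has {blue,green,yellow}; that leaves red.
At row 4, column 3: row 4 has {green,yellow}; column 3 has {red,green,yellow}; that leaves blue.
At row 4, column 4: row 4 has {blue,green,yellow}; column 4 has {blue,green,yellow}; the diagonal has {blue,green,yellow}; that leaves red.

green yellow red blue / red blue green yellow / blue red yellow green / yellow green blue red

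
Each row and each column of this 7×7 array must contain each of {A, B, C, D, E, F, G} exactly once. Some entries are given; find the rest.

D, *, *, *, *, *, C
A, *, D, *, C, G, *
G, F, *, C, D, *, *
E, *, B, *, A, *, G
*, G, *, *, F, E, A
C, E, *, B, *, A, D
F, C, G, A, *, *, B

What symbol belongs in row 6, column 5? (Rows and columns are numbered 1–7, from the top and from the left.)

G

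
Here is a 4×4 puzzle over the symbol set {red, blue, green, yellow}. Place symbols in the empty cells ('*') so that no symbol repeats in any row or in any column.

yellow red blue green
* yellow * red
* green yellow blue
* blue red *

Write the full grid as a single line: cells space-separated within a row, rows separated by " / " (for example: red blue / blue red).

yellow red blue green / blue yellow green red / red green yellow blue / green blue red yellow

Cell (r2,c3): row 2 has {red,yellow}; column 3 has {red,blue,yellow} → green.
Cell (r3,c1): row 3 has {blue,green,yellow}; column 1 has {yellow} → red.
Cell (r4,c1): row 4 has {red,blue}; column 1 has {red,yellow} → green.
Cell (r4,c4): row 4 has {red,blue,green}; column 4 has {red,blue,green} → yellow.
Cell (r2,c1): row 2 has {red,green,yellow}; column 1 has {red,green,yellow} → blue.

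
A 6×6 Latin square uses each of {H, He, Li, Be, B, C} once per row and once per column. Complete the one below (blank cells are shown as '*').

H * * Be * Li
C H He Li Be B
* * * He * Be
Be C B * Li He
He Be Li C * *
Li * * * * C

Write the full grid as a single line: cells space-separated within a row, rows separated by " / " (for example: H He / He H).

row 1 has {H,Li,Be}; column 3 has {He,Li,B} — only C is left for (r1,c3).
row 3 has {He,Be}; column 1 has {H,He,Li,Be,C} — only B is left for (r3,c1).
row 3 has {He,Be,B}; column 2 has {H,Be,C} — only Li is left for (r3,c2).
row 3 has {He,Li,Be,B}; column 3 has {He,Li,B,C} — only H is left for (r3,c3).
row 3 has {H,He,Li,Be,B}; column 5 has {Li,Be} — only C is left for (r3,c5).
row 4 has {He,Li,Be,B,C}; column 4 has {He,Li,Be,C} — only H is left for (r4,c4).
row 5 has {He,Li,Be,C}; column 6 has {He,Li,Be,B,C} — only H is left for (r5,c6).
row 6 has {Li,C}; column 3 has {H,He,Li,B,C} — only Be is left for (r6,c3).
row 6 has {Li,Be,C}; column 4 has {H,He,Li,Be,C} — only B is left for (r6,c4).
row 5 has {H,He,Li,Be,C}; column 5 has {Li,Be,C} — only B is left for (r5,c5).
row 6 has {Li,Be,B,C}; column 2 has {H,Li,Be,C} — only He is left for (r6,c2).
row 6 has {He,Li,Be,B,C}; column 5 has {Li,Be,B,C} — only H is left for (r6,c5).
row 1 has {H,Li,Be,C}; column 2 has {H,He,Li,Be,C} — only B is left for (r1,c2).
row 1 has {H,Li,Be,B,C}; column 5 has {H,Li,Be,B,C} — only He is left for (r1,c5).

H B C Be He Li / C H He Li Be B / B Li H He C Be / Be C B H Li He / He Be Li C B H / Li He Be B H C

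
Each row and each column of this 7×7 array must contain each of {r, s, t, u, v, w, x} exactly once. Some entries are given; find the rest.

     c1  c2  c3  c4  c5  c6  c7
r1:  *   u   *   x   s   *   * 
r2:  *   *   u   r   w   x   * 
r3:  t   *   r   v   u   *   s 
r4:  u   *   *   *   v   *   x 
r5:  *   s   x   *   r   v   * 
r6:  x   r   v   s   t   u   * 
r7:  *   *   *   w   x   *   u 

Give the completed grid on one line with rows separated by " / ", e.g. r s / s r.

Cell (r3,c6): row 3 has {r,s,t,u,v}; column 6 has {u,v,x} → w.
Cell (r4,c4): row 4 has {u,v,x}; column 4 has {r,s,v,w,x} → t.
Cell (r5,c1): row 5 has {r,s,v,x}; column 1 has {t,u,x} → w.
Cell (r5,c4): row 5 has {r,s,v,w,x}; column 4 has {r,s,t,v,w,x} → u.
Cell (r5,c7): row 5 has {r,s,u,v,w,x}; column 7 has {s,u,x} → t.
Cell (r6,c7): row 6 has {r,s,t,u,v,x}; column 7 has {s,t,u,x} → w.
Cell (r2,c7): row 2 has {r,u,w,x}; column 7 has {s,t,u,w,x} → v.
Cell (r3,c2): row 3 has {r,s,t,u,v,w}; column 2 has {r,s,u} → x.
Cell (r4,c2): row 4 has {t,u,v,x}; column 2 has {r,s,u,x} → w.
Cell (r4,c3): row 4 has {t,u,v,w,x}; column 3 has {r,u,v,x} → s.
Cell (r4,c6): row 4 has {s,t,u,v,w,x}; column 6 has {u,v,w,x} → r.
Cell (r7,c3): row 7 has {u,w,x}; column 3 has {r,s,u,v,x} → t.
Cell (r7,c6): row 7 has {t,u,w,x}; column 6 has {r,u,v,w,x} → s.
Cell (r1,c3): row 1 has {s,u,x}; column 3 has {r,s,t,u,v,x} → w.
Cell (r1,c6): row 1 has {s,u,w,x}; column 6 has {r,s,u,v,w,x} → t.
Cell (r1,c7): row 1 has {s,t,u,w,x}; column 7 has {s,t,u,v,w,x} → r.
Cell (r2,c1): row 2 has {r,u,v,w,x}; column 1 has {t,u,w,x} → s.
Cell (r2,c2): row 2 has {r,s,u,v,w,x}; column 2 has {r,s,u,w,x} → t.
Cell (r7,c2): row 7 has {s,t,u,w,x}; column 2 has {r,s,t,u,w,x} → v.
Cell (r1,c1): row 1 has {r,s,t,u,w,x}; column 1 has {s,t,u,w,x} → v.
Cell (r7,c1): row 7 has {s,t,u,v,w,x}; column 1 has {s,t,u,v,w,x} → r.

v u w x s t r / s t u r w x v / t x r v u w s / u w s t v r x / w s x u r v t / x r v s t u w / r v t w x s u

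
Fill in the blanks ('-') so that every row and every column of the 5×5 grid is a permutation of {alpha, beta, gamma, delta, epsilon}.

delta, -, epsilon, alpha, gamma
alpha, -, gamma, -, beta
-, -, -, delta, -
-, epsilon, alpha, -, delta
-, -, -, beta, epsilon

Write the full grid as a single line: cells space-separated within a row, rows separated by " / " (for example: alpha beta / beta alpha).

delta beta epsilon alpha gamma / alpha delta gamma epsilon beta / epsilon gamma beta delta alpha / beta epsilon alpha gamma delta / gamma alpha delta beta epsilon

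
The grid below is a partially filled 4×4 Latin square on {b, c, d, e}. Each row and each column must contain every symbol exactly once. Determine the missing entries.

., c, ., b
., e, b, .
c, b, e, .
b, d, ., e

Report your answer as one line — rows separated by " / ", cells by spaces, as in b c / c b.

e c d b / d e b c / c b e d / b d c e

row 1 has {b,c}; column 3 has {b,e} — only d is left for (r1,c3).
row 2 has {b,e}; column 1 has {b,c} — only d is left for (r2,c1).
row 2 has {b,d,e}; column 4 has {b,e} — only c is left for (r2,c4).
row 3 has {b,c,e}; column 4 has {b,c,e} — only d is left for (r3,c4).
row 4 has {b,d,e}; column 3 has {b,d,e} — only c is left for (r4,c3).
row 1 has {b,c,d}; column 1 has {b,c,d} — only e is left for (r1,c1).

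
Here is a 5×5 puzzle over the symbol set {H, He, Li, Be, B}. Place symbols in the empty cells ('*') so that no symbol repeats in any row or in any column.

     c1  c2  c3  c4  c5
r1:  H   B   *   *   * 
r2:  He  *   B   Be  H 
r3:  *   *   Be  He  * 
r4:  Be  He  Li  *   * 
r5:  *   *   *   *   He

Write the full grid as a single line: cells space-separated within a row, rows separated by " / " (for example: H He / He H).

H B He Li Be / He Li B Be H / B H Be He Li / Be He Li H B / Li Be H B He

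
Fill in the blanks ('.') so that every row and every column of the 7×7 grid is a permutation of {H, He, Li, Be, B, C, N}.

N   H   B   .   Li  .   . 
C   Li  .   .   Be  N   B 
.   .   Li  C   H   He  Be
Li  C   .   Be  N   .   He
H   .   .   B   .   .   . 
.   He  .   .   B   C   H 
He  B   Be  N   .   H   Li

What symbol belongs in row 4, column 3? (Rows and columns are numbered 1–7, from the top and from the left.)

H

(r1,c4) = He
(r1,c6) = Be
(r1,c7) = C
(r2,c4) = H
(r3,c1) = B
(r3,c2) = N
(r4,c3) = H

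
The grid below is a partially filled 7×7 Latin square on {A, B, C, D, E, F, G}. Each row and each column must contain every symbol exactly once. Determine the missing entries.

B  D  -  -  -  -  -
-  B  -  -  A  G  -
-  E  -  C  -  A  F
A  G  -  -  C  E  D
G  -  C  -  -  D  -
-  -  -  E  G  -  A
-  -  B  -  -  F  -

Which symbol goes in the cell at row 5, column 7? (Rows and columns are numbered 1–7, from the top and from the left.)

B

(r1,c6) = C
(r3,c1) = D
(r3,c3) = G
(r3,c5) = B
(r4,c3) = F
(r4,c4) = B
(r6,c3) = D
(r6,c6) = B
(r2,c3) = E
(r2,c7) = C
(r1,c3) = A
(r2,c1) = F
(r2,c4) = D
(r6,c1) = C
(r6,c2) = F
(r7,c1) = E
(r7,c5) = D
(r7,c7) = G
(r1,c7) = E
(r5,c2) = A
(r5,c4) = F
(r5,c5) = E
(r5,c7) = B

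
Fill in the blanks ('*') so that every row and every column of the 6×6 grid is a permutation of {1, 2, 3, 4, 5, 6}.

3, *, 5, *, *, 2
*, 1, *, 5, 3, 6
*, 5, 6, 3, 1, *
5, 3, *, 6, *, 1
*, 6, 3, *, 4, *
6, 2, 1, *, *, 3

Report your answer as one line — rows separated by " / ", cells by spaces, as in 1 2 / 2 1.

(r1,c2) = 4
(r1,c4) = 1
(r1,c5) = 6
(r3,c6) = 4
(r4,c5) = 2
(r5,c4) = 2
(r5,c6) = 5
(r6,c4) = 4
(r6,c5) = 5
(r3,c1) = 2
(r4,c3) = 4
(r5,c1) = 1
(r2,c1) = 4
(r2,c3) = 2

3 4 5 1 6 2 / 4 1 2 5 3 6 / 2 5 6 3 1 4 / 5 3 4 6 2 1 / 1 6 3 2 4 5 / 6 2 1 4 5 3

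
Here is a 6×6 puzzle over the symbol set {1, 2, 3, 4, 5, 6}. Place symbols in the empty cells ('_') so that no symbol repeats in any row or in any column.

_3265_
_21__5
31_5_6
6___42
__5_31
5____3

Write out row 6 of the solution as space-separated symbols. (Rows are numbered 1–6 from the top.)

(r1,c6) = 4
(r2,c1) = 4
(r2,c4) = 3
(r2,c5) = 6
(r3,c3) = 4
(r3,c5) = 2
(r4,c2) = 5
(r4,c3) = 3
(r4,c4) = 1
(r5,c1) = 2
(r5,c4) = 4
(r6,c3) = 6
(r6,c4) = 2
(r6,c5) = 1
(r1,c1) = 1
(r5,c2) = 6
(r6,c2) = 4

5 4 6 2 1 3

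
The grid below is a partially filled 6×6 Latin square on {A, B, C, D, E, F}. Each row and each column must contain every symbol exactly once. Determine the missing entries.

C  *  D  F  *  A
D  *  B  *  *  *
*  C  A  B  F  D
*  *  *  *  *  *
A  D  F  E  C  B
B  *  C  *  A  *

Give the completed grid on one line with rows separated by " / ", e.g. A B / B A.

C E D F B A / D A B C E F / E C A B F D / F B E A D C / A D F E C B / B F C D A E

(r2,c5) = E
(r3,c1) = E
(r4,c1) = F
(r4,c3) = E
(r4,c6) = C
(r6,c4) = D
(r1,c5) = B
(r2,c6) = F
(r4,c4) = A
(r4,c5) = D
(r6,c6) = E
(r1,c2) = E
(r2,c2) = A
(r2,c4) = C
(r4,c2) = B
(r6,c2) = F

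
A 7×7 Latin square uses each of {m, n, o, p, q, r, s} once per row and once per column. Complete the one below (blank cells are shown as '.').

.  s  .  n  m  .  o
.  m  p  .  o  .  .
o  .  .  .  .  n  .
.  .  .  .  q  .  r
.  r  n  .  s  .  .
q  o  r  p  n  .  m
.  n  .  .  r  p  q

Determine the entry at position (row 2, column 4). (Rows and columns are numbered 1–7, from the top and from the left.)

s

(r1,c3) = q
(r1,c6) = r
(r3,c5) = p
(r3,c7) = s
(r4,c2) = p
(r5,c7) = p
(r6,c6) = s
(r1,c1) = p
(r2,c6) = q
(r2,c7) = n
(r3,c2) = q
(r3,c3) = m
(r3,c4) = r
(r5,c1) = m
(r5,c6) = o
(r7,c1) = s
(r7,c3) = o
(r7,c4) = m
(r2,c1) = r
(r2,c4) = s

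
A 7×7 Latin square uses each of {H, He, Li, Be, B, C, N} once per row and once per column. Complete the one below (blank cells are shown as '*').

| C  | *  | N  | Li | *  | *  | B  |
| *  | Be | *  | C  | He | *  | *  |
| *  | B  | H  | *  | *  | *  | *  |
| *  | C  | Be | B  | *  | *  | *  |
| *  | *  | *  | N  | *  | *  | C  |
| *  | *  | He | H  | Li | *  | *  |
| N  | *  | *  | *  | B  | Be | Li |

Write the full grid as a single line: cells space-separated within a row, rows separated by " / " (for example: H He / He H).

C He N Li Be H B / H Be Li C He B N / Li B H Be C N He / He C Be B N Li H / Be Li B N H He C / B N He H Li C Be / N H C He B Be Li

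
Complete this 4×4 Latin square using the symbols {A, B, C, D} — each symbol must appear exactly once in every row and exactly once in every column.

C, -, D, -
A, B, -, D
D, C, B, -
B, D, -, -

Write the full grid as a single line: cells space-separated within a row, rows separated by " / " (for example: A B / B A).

(r1,c2) = A
(r1,c4) = B
(r2,c3) = C
(r3,c4) = A
(r4,c3) = A
(r4,c4) = C

C A D B / A B C D / D C B A / B D A C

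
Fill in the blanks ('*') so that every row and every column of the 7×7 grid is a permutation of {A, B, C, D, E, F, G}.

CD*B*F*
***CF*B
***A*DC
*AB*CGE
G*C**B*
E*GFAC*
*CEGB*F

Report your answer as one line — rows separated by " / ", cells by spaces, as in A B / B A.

(r1,c3): row 1 has {B,C,D,F}; column 3 has {B,C,E,G}, so it must be A.
(r1,c7): row 1 has {A,B,C,D,F}; column 7 has {B,C,E,F}, so it must be G.
(r2,c3): row 2 has {B,C,F}; column 3 has {A,B,C,E,G}, so it must be D.
(r3,c3): row 3 has {A,C,D}; column 3 has {A,B,C,D,E,G}, so it must be F.
(r4,c4): row 4 has {A,B,C,E,G}; column 4 has {A,B,C,F,G}, so it must be D.
(r5,c4): row 5 has {B,C,G}; column 4 has {A,B,C,D,F,G}, so it must be E.
(r5,c5): row 5 has {B,C,E,G}; column 5 has {A,B,C,F}, so it must be D.
(r5,c7): row 5 has {B,C,D,E,G}; column 7 has {B,C,E,F,G}, so it must be A.
(r6,c2): row 6 has {A,C,E,F,G}; column 2 has {A,C,D}, so it must be B.
(r6,c7): row 6 has {A,B,C,E,F,G}; column 7 has {A,B,C,E,F,G}, so it must be D.
(r7,c6): row 7 has {B,C,E,F,G}; column 6 has {B,C,D,F,G}, so it must be A.
(r1,c5): row 1 has {A,B,C,D,F,G}; column 5 has {A,B,C,D,F}, so it must be E.
(r2,c1): row 2 has {B,C,D,F}; column 1 has {C,E,G}, so it must be A.
(r2,c6): row 2 has {A,B,C,D,F}; column 6 has {A,B,C,D,F,G}, so it must be E.
(r3,c1): row 3 has {A,C,D,F}; column 1 has {A,C,E,G}, so it must be B.
(r3,c5): row 3 has {A,B,C,D,F}; column 5 has {A,B,C,D,E,F}, so it must be G.
(r4,c1): row 4 has {A,B,C,D,E,G}; column 1 has {A,B,C,E,G}, so it must be F.
(r5,c2): row 5 has {A,B,C,D,E,G}; column 2 has {A,B,C,D}, so it must be F.
(r7,c1): row 7 has {A,B,C,E,F,G}; column 1 has {A,B,C,E,F,G}, so it must be D.
(r2,c2): row 2 has {A,B,C,D,E,F}; column 2 has {A,B,C,D,F}, so it must be G.
(r3,c2): row 3 has {A,B,C,D,F,G}; column 2 has {A,B,C,D,F,G}, so it must be E.

C D A B E F G / A G D C F E B / B E F A G D C / F A B D C G E / G F C E D B A / E B G F A C D / D C E G B A F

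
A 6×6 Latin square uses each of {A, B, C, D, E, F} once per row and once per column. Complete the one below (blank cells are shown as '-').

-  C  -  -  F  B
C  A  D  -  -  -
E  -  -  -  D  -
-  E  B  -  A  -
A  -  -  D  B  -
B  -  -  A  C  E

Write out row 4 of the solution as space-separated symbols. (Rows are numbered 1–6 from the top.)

F E B C A D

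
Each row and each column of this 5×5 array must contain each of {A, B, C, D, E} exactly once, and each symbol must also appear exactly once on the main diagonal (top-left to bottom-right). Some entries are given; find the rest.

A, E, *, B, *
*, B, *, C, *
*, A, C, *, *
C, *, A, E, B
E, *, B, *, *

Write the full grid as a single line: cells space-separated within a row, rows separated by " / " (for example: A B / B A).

A E D B C / D B E C A / B A C D E / C D A E B / E C B A D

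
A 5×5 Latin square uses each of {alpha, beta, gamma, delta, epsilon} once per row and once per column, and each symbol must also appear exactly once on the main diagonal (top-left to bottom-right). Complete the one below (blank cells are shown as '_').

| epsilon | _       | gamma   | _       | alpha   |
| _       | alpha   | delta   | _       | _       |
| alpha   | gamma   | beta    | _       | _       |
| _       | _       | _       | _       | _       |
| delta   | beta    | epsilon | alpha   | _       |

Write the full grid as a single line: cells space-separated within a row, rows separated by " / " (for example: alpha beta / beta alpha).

epsilon delta gamma beta alpha / beta alpha delta gamma epsilon / alpha gamma beta epsilon delta / gamma epsilon alpha delta beta / delta beta epsilon alpha gamma

Cell (r1,c2): row 1 has {alpha,gamma,epsilon}; column 2 has {alpha,beta,gamma} → delta.
Cell (r1,c4): row 1 has {alpha,gamma,delta,epsilon}; column 4 has {alpha} → beta.
Cell (r4,c2): row 4 is empty so far; column 2 has {alpha,beta,gamma,delta} → epsilon.
Cell (r4,c3): row 4 has {epsilon}; column 3 has {beta,gamma,delta,epsilon} → alpha.
Cell (r5,c5): row 5 has {alpha,beta,delta,epsilon}; column 5 has {alpha}; the diagonal has {alpha,beta,epsilon} → gamma.
Cell (r4,c4): row 4 has {alpha,epsilon}; column 4 has {alpha,beta}; the diagonal has {alpha,beta,gamma,epsilon} → delta.
Cell (r4,c5): row 4 has {alpha,delta,epsilon}; column 5 has {alpha,gamma} → beta.
Cell (r2,c5): row 2 has {alpha,delta}; column 5 has {alpha,beta,gamma} → epsilon.
Cell (r3,c4): row 3 has {alpha,beta,gamma}; column 4 has {alpha,beta,delta} → epsilon.
Cell (r3,c5): row 3 has {alpha,beta,gamma,epsilon}; column 5 has {alpha,beta,gamma,epsilon} → delta.
Cell (r4,c1): row 4 has {alpha,beta,delta,epsilon}; column 1 has {alpha,delta,epsilon} → gamma.
Cell (r2,c1): row 2 has {alpha,delta,epsilon}; column 1 has {alpha,gamma,delta,epsilon} → beta.
Cell (r2,c4): row 2 has {alpha,beta,delta,epsilon}; column 4 has {alpha,beta,delta,epsilon} → gamma.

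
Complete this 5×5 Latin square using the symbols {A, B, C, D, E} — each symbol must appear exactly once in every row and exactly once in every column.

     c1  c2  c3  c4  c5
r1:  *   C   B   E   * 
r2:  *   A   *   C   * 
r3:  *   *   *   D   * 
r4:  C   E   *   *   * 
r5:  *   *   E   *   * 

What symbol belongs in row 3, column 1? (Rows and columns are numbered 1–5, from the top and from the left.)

At row 2, column 3: row 2 has {A,C}; column 3 has {B,E}; that leaves D.
At row 3, column 2: row 3 has {D}; column 2 has {A,C,E}; that leaves B.
At row 4, column 3: row 4 has {C,E}; column 3 has {B,D,E}; that leaves A.
At row 4, column 4: row 4 has {A,C,E}; column 4 has {C,D,E}; that leaves B.
At row 4, column 5: row 4 has {A,B,C,E}; column 5 is empty so far; that leaves D.
At row 5, column 2: row 5 has {E}; column 2 has {A,B,C,E}; that leaves D.
At row 5, column 4: row 5 has {D,E}; column 4 has {B,C,D,E}; that leaves A.
At row 1, column 5: row 1 has {B,C,E}; column 5 has {D}; that leaves A.
At row 3, column 3: row 3 has {B,D}; column 3 has {A,B,D,E}; that leaves C.
At row 3, column 5: row 3 has {B,C,D}; column 5 has {A,D}; that leaves E.
At row 5, column 1: row 5 has {A,D,E}; column 1 has {C}; that leaves B.
At row 5, column 5: row 5 has {A,B,D,E}; column 5 has {A,D,E}; that leaves C.
At row 1, column 1: row 1 has {A,B,C,E}; column 1 has {B,C}; that leaves D.
At row 2, column 1: row 2 has {A,C,D}; column 1 has {B,C,D}; that leaves E.
At row 2, column 5: row 2 has {A,C,D,E}; column 5 has {A,C,D,E}; that leaves B.
At row 3, column 1: row 3 has {B,C,D,E}; column 1 has {B,C,D,E}; that leaves A.

A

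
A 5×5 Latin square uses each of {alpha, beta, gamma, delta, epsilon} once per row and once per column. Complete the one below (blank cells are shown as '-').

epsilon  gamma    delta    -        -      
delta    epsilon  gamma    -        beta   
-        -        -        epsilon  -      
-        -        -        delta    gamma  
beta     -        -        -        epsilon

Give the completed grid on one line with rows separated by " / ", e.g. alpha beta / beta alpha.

(r1,c5) = alpha
(r2,c4) = alpha
(r3,c5) = delta
(r4,c1) = alpha
(r4,c2) = beta
(r4,c3) = epsilon
(r5,c3) = alpha
(r5,c4) = gamma
(r1,c4) = beta
(r3,c1) = gamma
(r3,c2) = alpha
(r3,c3) = beta
(r5,c2) = delta

epsilon gamma delta beta alpha / delta epsilon gamma alpha beta / gamma alpha beta epsilon delta / alpha beta epsilon delta gamma / beta delta alpha gamma epsilon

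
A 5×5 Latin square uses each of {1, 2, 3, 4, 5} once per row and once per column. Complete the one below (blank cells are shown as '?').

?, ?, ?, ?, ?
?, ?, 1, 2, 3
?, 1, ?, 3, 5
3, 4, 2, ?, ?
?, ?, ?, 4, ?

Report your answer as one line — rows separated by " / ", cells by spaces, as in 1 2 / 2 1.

5 2 3 1 4 / 4 5 1 2 3 / 2 1 4 3 5 / 3 4 2 5 1 / 1 3 5 4 2

(r2,c2) = 5
(r3,c3) = 4
(r4,c5) = 1
(r5,c5) = 2
(r1,c5) = 4
(r2,c1) = 4
(r3,c1) = 2
(r4,c4) = 5
(r5,c2) = 3
(r5,c3) = 5
(r1,c2) = 2
(r1,c3) = 3
(r1,c4) = 1
(r5,c1) = 1
(r1,c1) = 5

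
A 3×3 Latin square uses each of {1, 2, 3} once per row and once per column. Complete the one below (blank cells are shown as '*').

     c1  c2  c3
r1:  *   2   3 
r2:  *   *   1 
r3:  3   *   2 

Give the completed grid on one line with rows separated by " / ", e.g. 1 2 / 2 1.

(r1,c1) = 1
(r2,c1) = 2
(r2,c2) = 3
(r3,c2) = 1

1 2 3 / 2 3 1 / 3 1 2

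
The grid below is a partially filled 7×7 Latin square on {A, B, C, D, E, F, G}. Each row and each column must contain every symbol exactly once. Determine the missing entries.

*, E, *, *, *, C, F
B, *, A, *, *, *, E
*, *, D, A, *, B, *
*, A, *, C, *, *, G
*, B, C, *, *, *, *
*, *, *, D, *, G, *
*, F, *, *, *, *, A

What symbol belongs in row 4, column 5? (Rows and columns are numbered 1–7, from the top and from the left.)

B

Cell (r3,c7): row 3 has {A,B,D}; column 7 has {A,E,F,G} → C.
Cell (r5,c7): row 5 has {B,C}; column 7 has {A,C,E,F,G} → D.
Cell (r6,c2): row 6 has {D,G}; column 2 has {A,B,E,F} → C.
Cell (r6,c7): row 6 has {C,D,G}; column 7 has {A,C,D,E,F,G} → B.
Cell (r3,c2): row 3 has {A,B,C,D}; column 2 has {A,B,C,E,F} → G.
Cell (r2,c2): row 2 has {A,B,E}; column 2 has {A,B,C,E,F,G} → D.
Cell (r2,c6): row 2 has {A,B,D,E}; column 6 has {B,C,G} → F.
Cell (r2,c4): row 2 has {A,B,D,E,F}; column 4 has {A,C,D} → G.
Cell (r2,c5): row 2 has {A,B,D,E,F,G}; column 5 is empty so far → C.
Cell (r1,c4): row 1 has {C,E,F}; column 4 has {A,C,D,G} → B.
Cell (r7,c4): row 7 has {A,F}; column 4 has {A,B,C,D,G} → E.
Cell (r7,c6): row 7 has {A,E,F}; column 6 has {B,C,F,G} → D.
Cell (r1,c3): row 1 has {B,C,E,F}; column 3 has {A,C,D} → G.
Cell (r4,c6): row 4 has {A,C,G}; column 6 has {B,C,D,F,G} → E.
Cell (r5,c4): row 5 has {B,C,D}; column 4 has {A,B,C,D,E,G} → F.
Cell (r5,c6): row 5 has {B,C,D,F}; column 6 has {B,C,D,E,F,G} → A.
Cell (r7,c3): row 7 has {A,D,E,F}; column 3 has {A,C,D,G} → B.
Cell (r7,c5): row 7 has {A,B,D,E,F}; column 5 has {C} → G.
Cell (r4,c3): row 4 has {A,C,E,G}; column 3 has {A,B,C,D,G} → F.
Cell (r5,c5): row 5 has {A,B,C,D,F}; column 5 has {C,G} → E.
Cell (r6,c3): row 6 has {B,C,D,G}; column 3 has {A,B,C,D,F,G} → E.
Cell (r7,c1): row 7 has {A,B,D,E,F,G}; column 1 has {B} → C.
Cell (r3,c5): row 3 has {A,B,C,D,G}; column 5 has {C,E,G} → F.
Cell (r4,c1): row 4 has {A,C,E,F,G}; column 1 has {B,C} → D.
Cell (r4,c5): row 4 has {A,C,D,E,F,G}; column 5 has {C,E,F,G} → B.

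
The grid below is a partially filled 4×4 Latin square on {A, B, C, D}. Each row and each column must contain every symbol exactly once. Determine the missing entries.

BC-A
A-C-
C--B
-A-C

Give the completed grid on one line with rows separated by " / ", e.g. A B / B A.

B C D A / A B C D / C D A B / D A B C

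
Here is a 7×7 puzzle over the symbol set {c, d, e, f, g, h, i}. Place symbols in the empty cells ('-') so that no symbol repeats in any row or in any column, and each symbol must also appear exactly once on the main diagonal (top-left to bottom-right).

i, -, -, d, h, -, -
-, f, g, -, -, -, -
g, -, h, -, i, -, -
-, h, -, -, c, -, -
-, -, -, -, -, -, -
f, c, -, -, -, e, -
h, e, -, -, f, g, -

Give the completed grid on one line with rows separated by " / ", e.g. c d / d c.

i g c d h f e / d f g c e i h / g d h e i c f / e h f g c d i / c i e f d h g / f c i h g e d / h e d i f g c

row 1 has {d,h,i}; column 2 has {c,e,f,h} — only g is left for (r1,c2).
row 3 has {g,h,i}; column 2 has {c,e,f,g,h} — only d is left for (r3,c2).
row 4 has {c,h}; column 4 has {d}; the diagonal has {e,f,h,i} — only g is left for (r4,c4).
row 5 is empty so far; column 2 has {c,d,e,f,g,h} — only i is left for (r5,c2).
row 5 has {i}; column 5 has {c,f,h,i}; the diagonal has {e,f,g,h,i} — only d is left for (r5,c5).
row 6 has {c,e,f}; column 5 has {c,d,f,h,i} — only g is left for (r6,c5).
row 7 has {e,f,g,h}; column 7 is empty so far; the diagonal has {d,e,f,g,h,i} — only c is left for (r7,c7).
row 2 has {f,g}; column 5 has {c,d,f,g,h,i} — only e is left for (r2,c5).
row 7 has {c,e,f,g,h}; column 4 has {d,g} — only i is left for (r7,c4).
row 6 has {c,e,f,g}; column 4 has {d,g,i} — only h is left for (r6,c4).
row 7 has {c,e,f,g,h,i}; column 3 has {g,h} — only d is left for (r7,c3).
row 2 has {e,f,g}; column 4 has {d,g,h,i} — only c is left for (r2,c4).
row 6 has {c,e,f,g,h}; column 3 has {d,g,h} — only i is left for (r6,c3).
row 6 has {c,e,f,g,h,i}; column 7 has {c} — only d is left for (r6,c7).
row 2 has {c,e,f,g}; column 1 has {f,g,h,i} — only d is left for (r2,c1).
row 4 has {c,g,h}; column 1 has {d,f,g,h,i} — only e is left for (r4,c1).
row 4 has {c,e,g,h}; column 3 has {d,g,h,i} — only f is left for (r4,c3).
row 4 has {c,e,f,g,h}; column 7 has {c,d} — only i is left for (r4,c7).
row 5 has {d,i}; column 1 has {d,e,f,g,h,i} — only c is left for (r5,c1).
row 5 has {c,d,i}; column 3 has {d,f,g,h,i} — only e is left for (r5,c3).
row 5 has {c,d,e,i}; column 4 has {c,d,g,h,i} — only f is left for (r5,c4).
row 5 has {c,d,e,f,i}; column 6 has {e,g} — only h is left for (r5,c6).
row 5 has {c,d,e,f,h,i}; column 7 has {c,d,i} — only g is left for (r5,c7).
row 1 has {d,g,h,i}; column 3 has {d,e,f,g,h,i} — only c is left for (r1,c3).
row 1 has {c,d,g,h,i}; column 6 has {e,g,h} — only f is left for (r1,c6).
row 1 has {c,d,f,g,h,i}; column 7 has {c,d,g,i} — only e is left for (r1,c7).
row 2 has {c,d,e,f,g}; column 6 has {e,f,g,h} — only i is left for (r2,c6).
row 2 has {c,d,e,f,g,i}; column 7 has {c,d,e,g,i} — only h is left for (r2,c7).
row 3 has {d,g,h,i}; column 4 has {c,d,f,g,h,i} — only e is left for (r3,c4).
row 3 has {d,e,g,h,i}; column 6 has {e,f,g,h,i} — only c is left for (r3,c6).
row 3 has {c,d,e,g,h,i}; column 7 has {c,d,e,g,h,i} — only f is left for (r3,c7).
row 4 has {c,e,f,g,h,i}; column 6 has {c,e,f,g,h,i} — only d is left for (r4,c6).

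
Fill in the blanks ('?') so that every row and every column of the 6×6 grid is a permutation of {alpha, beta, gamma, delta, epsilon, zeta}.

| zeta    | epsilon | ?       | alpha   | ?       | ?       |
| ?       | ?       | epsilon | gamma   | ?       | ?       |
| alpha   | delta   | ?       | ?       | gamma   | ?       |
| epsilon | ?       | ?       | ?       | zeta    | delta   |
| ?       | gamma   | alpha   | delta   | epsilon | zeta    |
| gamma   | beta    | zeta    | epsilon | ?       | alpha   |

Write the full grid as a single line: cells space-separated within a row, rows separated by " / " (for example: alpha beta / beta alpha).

At row 2, column 6: row 2 has {gamma,epsilon}; column 6 has {alpha,delta,zeta}; that leaves beta.
At row 3, column 3: row 3 has {alpha,gamma,delta}; column 3 has {alpha,epsilon,zeta}; that leaves beta.
At row 3, column 4: row 3 has {alpha,beta,gamma,delta}; column 4 has {alpha,gamma,delta,epsilon}; that leaves zeta.
At row 3, column 6: row 3 has {alpha,beta,gamma,delta,zeta}; column 6 has {alpha,beta,delta,zeta}; that leaves epsilon.
At row 4, column 2: row 4 has {delta,epsilon,zeta}; column 2 has {beta,gamma,delta,epsilon}; that leaves alpha.
At row 4, column 3: row 4 has {alpha,delta,epsilon,zeta}; column 3 has {alpha,beta,epsilon,zeta}; that leaves gamma.
At row 4, column 4: row 4 has {alpha,gamma,delta,epsilon,zeta}; column 4 has {alpha,gamma,delta,epsilon,zeta}; that leaves beta.
At row 5, column 1: row 5 has {alpha,gamma,delta,epsilon,zeta}; column 1 has {alpha,gamma,epsilon,zeta}; that leaves beta.
At row 6, column 5: row 6 has {alpha,beta,gamma,epsilon,zeta}; column 5 has {gamma,epsilon,zeta}; that leaves delta.
At row 1, column 3: row 1 has {alpha,epsilon,zeta}; column 3 has {alpha,beta,gamma,epsilon,zeta}; that leaves delta.
At row 1, column 5: row 1 has {alpha,delta,epsilon,zeta}; column 5 has {gamma,delta,epsilon,zeta}; that leaves beta.
At row 1, column 6: row 1 has {alpha,beta,delta,epsilon,zeta}; column 6 has {alpha,beta,delta,epsilon,zeta}; that leaves gamma.
At row 2, column 1: row 2 has {beta,gamma,epsilon}; column 1 has {alpha,beta,gamma,epsilon,zeta}; that leaves delta.
At row 2, column 2: row 2 has {beta,gamma,delta,epsilon}; column 2 has {alpha,beta,gamma,delta,epsilon}; that leaves zeta.
At row 2, column 5: row 2 has {beta,gamma,delta,epsilon,zeta}; column 5 has {beta,gamma,delta,epsilon,zeta}; that leaves alpha.

zeta epsilon delta alpha beta gamma / delta zeta epsilon gamma alpha beta / alpha delta beta zeta gamma epsilon / epsilon alpha gamma beta zeta delta / beta gamma alpha delta epsilon zeta / gamma beta zeta epsilon delta alpha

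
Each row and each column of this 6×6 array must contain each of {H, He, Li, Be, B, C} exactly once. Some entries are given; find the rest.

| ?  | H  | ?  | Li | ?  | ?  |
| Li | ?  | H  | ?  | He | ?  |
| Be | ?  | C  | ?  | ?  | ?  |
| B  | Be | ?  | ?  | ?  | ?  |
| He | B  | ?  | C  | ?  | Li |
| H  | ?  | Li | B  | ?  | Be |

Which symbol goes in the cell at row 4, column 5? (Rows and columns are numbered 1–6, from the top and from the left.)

(r1,c1): row 1 has {H,Li}; column 1 has {H,He,Li,Be,B}, so it must be C.
(r2,c2): row 2 has {H,He,Li}; column 2 has {H,Be,B}, so it must be C.
(r2,c4): row 2 has {H,He,Li,C}; column 4 has {Li,B,C}, so it must be Be.
(r2,c6): row 2 has {H,He,Li,Be,C}; column 6 has {Li,Be}, so it must be B.
(r4,c3): row 4 has {Be,B}; column 3 has {H,Li,C}, so it must be He.
(r4,c4): row 4 has {He,Be,B}; column 4 has {Li,Be,B,C}, so it must be H.
(r4,c6): row 4 has {H,He,Be,B}; column 6 has {Li,Be,B}, so it must be C.
(r5,c3): row 5 has {He,Li,B,C}; column 3 has {H,He,Li,C}, so it must be Be.
(r5,c5): row 5 has {He,Li,Be,B,C}; column 5 has {He}, so it must be H.
(r6,c2): row 6 has {H,Li,Be,B}; column 2 has {H,Be,B,C}, so it must be He.
(r6,c5): row 6 has {H,He,Li,Be,B}; column 5 has {H,He}, so it must be C.
(r1,c3): row 1 has {H,Li,C}; column 3 has {H,He,Li,Be,C}, so it must be B.
(r1,c5): row 1 has {H,Li,B,C}; column 5 has {H,He,C}, so it must be Be.
(r1,c6): row 1 has {H,Li,Be,B,C}; column 6 has {Li,Be,B,C}, so it must be He.
(r3,c2): row 3 has {Be,C}; column 2 has {H,He,Be,B,C}, so it must be Li.
(r3,c4): row 3 has {Li,Be,C}; column 4 has {H,Li,Be,B,C}, so it must be He.
(r3,c5): row 3 has {He,Li,Be,C}; column 5 has {H,He,Be,C}, so it must be B.
(r3,c6): row 3 has {He,Li,Be,B,C}; column 6 has {He,Li,Be,B,C}, so it must be H.
(r4,c5): row 4 has {H,He,Be,B,C}; column 5 has {H,He,Be,B,C}, so it must be Li.

Li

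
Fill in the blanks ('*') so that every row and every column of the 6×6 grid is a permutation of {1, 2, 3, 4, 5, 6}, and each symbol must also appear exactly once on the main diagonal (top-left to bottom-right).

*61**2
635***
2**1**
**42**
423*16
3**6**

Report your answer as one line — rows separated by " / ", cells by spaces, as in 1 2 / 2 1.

5 6 1 3 4 2 / 6 3 5 4 2 1 / 2 4 6 1 3 5 / 1 5 4 2 6 3 / 4 2 3 5 1 6 / 3 1 2 6 5 4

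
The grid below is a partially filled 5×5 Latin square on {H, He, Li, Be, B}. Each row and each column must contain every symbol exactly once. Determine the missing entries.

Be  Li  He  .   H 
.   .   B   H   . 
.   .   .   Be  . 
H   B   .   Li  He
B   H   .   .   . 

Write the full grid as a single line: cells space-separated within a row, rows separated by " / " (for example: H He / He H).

Be Li He B H / He Be B H Li / Li He H Be B / H B Be Li He / B H Li He Be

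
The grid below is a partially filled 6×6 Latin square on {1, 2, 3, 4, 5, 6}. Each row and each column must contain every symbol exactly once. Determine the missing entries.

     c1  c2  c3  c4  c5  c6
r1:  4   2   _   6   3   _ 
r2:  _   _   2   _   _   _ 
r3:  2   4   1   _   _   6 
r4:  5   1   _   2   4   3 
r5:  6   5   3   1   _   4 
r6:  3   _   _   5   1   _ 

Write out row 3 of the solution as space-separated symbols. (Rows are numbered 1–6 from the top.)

row 1 has {2,3,4,6}; column 3 has {1,2,3} — only 5 is left for (r1,c3).
row 1 has {2,3,4,5,6}; column 6 has {3,4,6} — only 1 is left for (r1,c6).
row 2 has {2}; column 1 has {2,3,4,5,6} — only 1 is left for (r2,c1).
row 2 has {1,2}; column 6 has {1,3,4,6} — only 5 is left for (r2,c6).
row 3 has {1,2,4,6}; column 4 has {1,2,5,6} — only 3 is left for (r3,c4).
row 3 has {1,2,3,4,6}; column 5 has {1,3,4} — only 5 is left for (r3,c5).

2 4 1 3 5 6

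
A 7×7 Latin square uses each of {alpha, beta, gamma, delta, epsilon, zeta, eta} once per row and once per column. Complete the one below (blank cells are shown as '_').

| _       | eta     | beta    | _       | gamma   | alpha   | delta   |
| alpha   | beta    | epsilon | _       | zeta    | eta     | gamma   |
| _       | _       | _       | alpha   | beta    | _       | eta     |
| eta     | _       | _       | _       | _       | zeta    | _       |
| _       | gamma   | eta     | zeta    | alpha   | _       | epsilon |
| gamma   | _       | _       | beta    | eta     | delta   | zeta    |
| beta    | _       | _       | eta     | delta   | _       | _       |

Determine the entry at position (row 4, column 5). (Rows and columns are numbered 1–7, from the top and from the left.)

epsilon

At row 1, column 4: row 1 has {alpha,beta,gamma,delta,eta}; column 4 has {alpha,beta,zeta,eta}; that leaves epsilon.
At row 2, column 4: row 2 has {alpha,beta,gamma,epsilon,zeta,eta}; column 4 has {alpha,beta,epsilon,zeta,eta}; that leaves delta.
At row 4, column 4: row 4 has {zeta,eta}; column 4 has {alpha,beta,delta,epsilon,zeta,eta}; that leaves gamma.
At row 4, column 5: row 4 has {gamma,zeta,eta}; column 5 has {alpha,beta,gamma,delta,zeta,eta}; that leaves epsilon.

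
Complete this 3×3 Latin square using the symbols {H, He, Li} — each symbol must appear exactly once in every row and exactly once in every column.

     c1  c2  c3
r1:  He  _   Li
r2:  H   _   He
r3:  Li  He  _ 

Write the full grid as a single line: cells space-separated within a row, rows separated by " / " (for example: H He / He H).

He H Li / H Li He / Li He H

At row 1, column 2: row 1 has {He,Li}; column 2 has {He}; that leaves H.
At row 2, column 2: row 2 has {H,He}; column 2 has {H,He}; that leaves Li.
At row 3, column 3: row 3 has {He,Li}; column 3 has {He,Li}; that leaves H.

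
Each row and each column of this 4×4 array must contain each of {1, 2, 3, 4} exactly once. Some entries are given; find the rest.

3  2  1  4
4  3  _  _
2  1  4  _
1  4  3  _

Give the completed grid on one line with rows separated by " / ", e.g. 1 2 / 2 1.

Cell (r2,c3): row 2 has {3,4}; column 3 has {1,3,4} → 2.
Cell (r2,c4): row 2 has {2,3,4}; column 4 has {4} → 1.
Cell (r3,c4): row 3 has {1,2,4}; column 4 has {1,4} → 3.
Cell (r4,c4): row 4 has {1,3,4}; column 4 has {1,3,4} → 2.

3 2 1 4 / 4 3 2 1 / 2 1 4 3 / 1 4 3 2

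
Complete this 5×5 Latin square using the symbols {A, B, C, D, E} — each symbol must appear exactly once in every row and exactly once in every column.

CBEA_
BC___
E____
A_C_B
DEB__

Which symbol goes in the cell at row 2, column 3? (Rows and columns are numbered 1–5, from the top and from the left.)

A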